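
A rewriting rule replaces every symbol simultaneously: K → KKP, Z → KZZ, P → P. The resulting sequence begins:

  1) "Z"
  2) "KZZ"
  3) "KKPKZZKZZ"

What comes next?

Rewriting each symbol of KKPKZZKZZ: K→KKP, K→KKP, P→P, K→KKP, Z→KZZ, Z→KZZ, K→KKP, Z→KZZ, Z→KZZ, which concatenates to KKP KKP P KKP KZZ KZZ KKP KZZ KZZ.

KKPKKPPKKPKZZKZZKKPKZZKZZ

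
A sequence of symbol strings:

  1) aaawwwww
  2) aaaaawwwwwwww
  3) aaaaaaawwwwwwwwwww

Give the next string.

The n-th term is 2n+1 a's then 3n+2 w's (n = 1, 2, …).
At n = 4 the blocks have lengths 9, 14.

aaaaaaaaawwwwwwwwwwwwww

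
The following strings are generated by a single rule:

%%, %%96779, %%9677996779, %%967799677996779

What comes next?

Each term is the previous one with 96779 appended.
Applying this once more to %%967799677996779:

%%96779967799677996779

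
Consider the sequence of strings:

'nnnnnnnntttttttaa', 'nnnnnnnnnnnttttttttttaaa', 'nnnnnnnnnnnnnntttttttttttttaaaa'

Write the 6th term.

nnnnnnnnnnnnnnnnnnnnnnnttttttttttttttttttttttaaaaaaa

Each string has the form n^{3n+2} t^{3n+1} a^{n}, where the shown terms are n = 2, 3, 4.
At n = 7 the blocks have lengths 23, 22, 7.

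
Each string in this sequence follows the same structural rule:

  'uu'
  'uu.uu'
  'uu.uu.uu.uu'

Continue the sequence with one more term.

Every step duplicates the string with '.' between the halves.
One more doubling of uu.uu.uu.uu gives the answer.

uu.uu.uu.uu.uu.uu.uu.uu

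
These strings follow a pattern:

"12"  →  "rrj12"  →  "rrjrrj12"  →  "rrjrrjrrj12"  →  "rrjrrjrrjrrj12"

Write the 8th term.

The strings grow by a fixed prefix rrj each time.
From rrjrrjrrjrrj12, 3 further steps: rrjrrjrrjrrj12 → rrjrrjrrjrrjrrj12 → rrjrrjrrjrrjrrjrrj12 → (answer).

rrjrrjrrjrrjrrjrrjrrj12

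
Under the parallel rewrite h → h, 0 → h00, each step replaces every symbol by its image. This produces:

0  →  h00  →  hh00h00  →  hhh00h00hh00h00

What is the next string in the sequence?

Replace each of the 15 characters of hhh00h00hh00h00 in place — h h h h00 h00 h h00 h00 h h h00 h00 h h00 h00 — and concatenate.

hhhh00h00hh00h00hhh00h00hh00h00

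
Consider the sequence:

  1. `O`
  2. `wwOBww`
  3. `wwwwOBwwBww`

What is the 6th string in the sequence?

wwwwwwwwwwOBwwBwwBwwBwwBww

s(k+1) = ww·s(k)·Bww, so each term gains ww as a prefix and Bww as a suffix.
From wwwwOBwwBww, 3 further steps: wwwwOBwwBww → wwwwwwOBwwBwwBww → wwwwwwwwOBwwBwwBwwBww → (answer).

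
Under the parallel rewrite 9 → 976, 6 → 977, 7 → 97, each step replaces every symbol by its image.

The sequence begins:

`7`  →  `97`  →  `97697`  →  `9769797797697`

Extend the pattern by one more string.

Rewriting the 13 symbols of 9769797797697 one by one yields 976 97 977 976 97 976 97 97 976 97 977 976 97; concatenated:

976979779769797697979769797797697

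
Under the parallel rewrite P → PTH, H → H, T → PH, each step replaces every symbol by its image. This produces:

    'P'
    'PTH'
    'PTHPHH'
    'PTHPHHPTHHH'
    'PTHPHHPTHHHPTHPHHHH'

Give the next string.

Applying the rule to each of the 19 symbols of PTHPHHPTHHHPTHPHHHH gives the pieces PTH PH H PTH H H PTH PH H H H PTH PH H PTH H H H H, which concatenate to the answer.

PTHPHHPTHHHPTHPHHHHPTHPHHPTHHHHH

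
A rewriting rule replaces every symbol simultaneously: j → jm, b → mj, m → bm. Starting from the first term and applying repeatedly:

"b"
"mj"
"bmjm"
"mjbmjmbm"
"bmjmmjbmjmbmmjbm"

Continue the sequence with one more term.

mjbmjmbmbmjmmjbmjmbmmjbmbmjmmjbm

Replace each of the 16 characters of bmjmmjbmjmbmmjbm in place — mj bm jm bm bm jm mj bm jm bm mj bm bm jm mj bm — and concatenate.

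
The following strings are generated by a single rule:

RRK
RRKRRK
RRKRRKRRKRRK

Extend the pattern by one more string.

RRKRRKRRKRRKRRKRRKRRKRRK

Every step duplicates the string.
So the next term is two copies of RRKRRKRRKRRK.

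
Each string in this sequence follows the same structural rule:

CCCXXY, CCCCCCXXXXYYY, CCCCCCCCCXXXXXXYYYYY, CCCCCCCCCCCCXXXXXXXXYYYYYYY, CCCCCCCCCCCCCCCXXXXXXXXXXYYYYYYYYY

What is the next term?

CCCCCCCCCCCCCCCCCCXXXXXXXXXXXXYYYYYYYYYYY

Each string has the form C^{3n} X^{2n} Y^{2n-1} (n = 1, 2, …).
Setting n = 6 gives 18, 12, 11 characters in each block.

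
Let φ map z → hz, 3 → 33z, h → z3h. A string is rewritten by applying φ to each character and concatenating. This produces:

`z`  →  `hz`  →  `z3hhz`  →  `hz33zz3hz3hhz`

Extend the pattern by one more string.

Applying the rule to each of the 13 symbols of hz33zz3hz3hhz gives the pieces z3h hz 33z 33z hz hz 33z z3h hz 33z z3h z3h hz, which concatenate to the answer.

z3hhz33z33zhzhz33zz3hhz33zz3hz3hhz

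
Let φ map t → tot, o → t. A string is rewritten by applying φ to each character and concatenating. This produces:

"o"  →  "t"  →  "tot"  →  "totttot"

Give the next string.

totttottottotttot

Expanding totttot: t→tot, o→t, t→tot, t→tot, t→tot, o→t, t→tot. Concatenated: tot t tot tot tot t tot.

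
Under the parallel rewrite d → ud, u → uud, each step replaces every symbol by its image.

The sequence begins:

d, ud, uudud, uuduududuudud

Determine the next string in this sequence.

uuduududuuduududuududuuduududuudud

Applying the rule to each of the 13 symbols of uuduududuudud gives the pieces uud uud ud uud uud ud uud ud uud uud ud uud ud, which concatenate to the answer.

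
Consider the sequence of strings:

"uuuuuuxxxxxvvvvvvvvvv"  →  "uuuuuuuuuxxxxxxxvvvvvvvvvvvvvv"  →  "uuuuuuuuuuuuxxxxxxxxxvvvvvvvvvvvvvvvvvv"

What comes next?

The n-th term is 3n u's then 2n+1 x's then 4n+2 v's, where the shown terms are n = 2, 3, 4.
Setting n = 5 gives 15, 11, 22 characters in each block.

uuuuuuuuuuuuuuuxxxxxxxxxxxvvvvvvvvvvvvvvvvvvvvvv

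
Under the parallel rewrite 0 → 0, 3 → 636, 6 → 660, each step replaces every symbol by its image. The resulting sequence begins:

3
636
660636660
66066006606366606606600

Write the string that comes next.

φ(66066006606366606606600) expands symbol-by-symbol to 660 660 0 660 660 0 0 660 660 0 660 636 660 660 660 0 660 660 0 660 660 0 0; joining the 23 pieces gives the next term.

66066006606600066066006606366606606600660660066066000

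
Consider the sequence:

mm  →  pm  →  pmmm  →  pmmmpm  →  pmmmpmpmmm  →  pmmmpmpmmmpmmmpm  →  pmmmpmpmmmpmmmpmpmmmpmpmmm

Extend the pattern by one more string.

pmmmpmpmmmpmmmpmpmmmpmpmmmpmmmpmpmmmpmmmpm

This is a Fibonacci-style word recurrence s(k) = s(k−1)·s(k−2): e.g. pm·mm = pmmm.
So term 8 is pmmmpmpmmmpmmmpmpmmmpmpmmm·pmmmpmpmmmpmmmpm.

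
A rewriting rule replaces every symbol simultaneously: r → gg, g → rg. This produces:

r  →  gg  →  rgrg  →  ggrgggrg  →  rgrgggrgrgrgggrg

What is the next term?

Rewriting the 16 symbols of rgrgggrgrgrgggrg one by one yields gg rg gg rg rg rg gg rg gg rg gg rg rg rg gg rg; concatenated:

ggrgggrgrgrgggrgggrgggrgrgrgggrg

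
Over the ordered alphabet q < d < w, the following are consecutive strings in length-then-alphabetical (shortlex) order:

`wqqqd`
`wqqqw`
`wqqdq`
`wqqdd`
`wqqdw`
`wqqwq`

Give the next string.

Treat wqqwq as a base-3 numeral over the given alphabet and add one, carrying through any trailing w's.

wqqwd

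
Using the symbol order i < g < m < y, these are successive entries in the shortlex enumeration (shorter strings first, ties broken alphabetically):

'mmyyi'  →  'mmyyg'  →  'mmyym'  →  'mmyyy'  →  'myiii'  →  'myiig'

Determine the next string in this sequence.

myiim

Treat myiig as a base-4 numeral over the given alphabet and add one, carrying through any trailing y's.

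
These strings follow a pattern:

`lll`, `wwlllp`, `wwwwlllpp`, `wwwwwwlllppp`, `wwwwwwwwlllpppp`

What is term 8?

Each term wraps the previous one in ww on the left and p on the right.
From wwwwwwwwlllpppp, 3 further steps: wwwwwwwwlllpppp → wwwwwwwwwwlllppppp → wwwwwwwwwwwwlllpppppp → (answer).

wwwwwwwwwwwwwwlllppppppp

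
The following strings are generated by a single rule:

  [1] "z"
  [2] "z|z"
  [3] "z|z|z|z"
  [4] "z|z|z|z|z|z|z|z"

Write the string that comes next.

z|z|z|z|z|z|z|z|z|z|z|z|z|z|z|z

Every step duplicates the string with '|' between the halves.
So the next term is two copies of z|z|z|z|z|z|z|z with '|' between the halves.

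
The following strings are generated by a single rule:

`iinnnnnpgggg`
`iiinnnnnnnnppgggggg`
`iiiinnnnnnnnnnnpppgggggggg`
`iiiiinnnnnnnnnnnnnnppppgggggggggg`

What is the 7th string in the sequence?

iiiiiiiinnnnnnnnnnnnnnnnnnnnnnnpppppppgggggggggggggggg

The n-th term is n+1 i's then 3n+2 n's then n p's then 2n+2 g's (n = 1, 2, …).
Setting n = 7 gives 8, 23, 7, 16 characters in each block.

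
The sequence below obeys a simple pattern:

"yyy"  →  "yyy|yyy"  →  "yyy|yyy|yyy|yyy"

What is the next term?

Each string is two copies of the previous one joined by '|'.
Doubling yyy|yyy|yyy|yyy with '|' between the halves:

yyy|yyy|yyy|yyy|yyy|yyy|yyy|yyy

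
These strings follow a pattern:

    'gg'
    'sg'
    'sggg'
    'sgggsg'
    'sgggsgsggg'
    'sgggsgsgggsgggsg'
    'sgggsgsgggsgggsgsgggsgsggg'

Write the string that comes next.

sgggsgsgggsgggsgsgggsgsgggsgggsgsgggsgggsg

From term 3 onward, concatenate the last term with the second-to-last: sg·gg = sggg, sggg·sg = sgggsg, …
The next term joins sgggsgsgggsgggsgsgggsgsggg and sgggsgsgggsgggsg.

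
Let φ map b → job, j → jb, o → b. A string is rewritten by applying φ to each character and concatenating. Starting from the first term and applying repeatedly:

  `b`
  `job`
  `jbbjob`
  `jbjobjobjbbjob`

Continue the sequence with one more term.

jbjobjbbjobjbbjobjbjobjobjbbjob

φ(jbjobjobjbbjob) expands symbol-by-symbol to jb job jb b job jb b job jb job job jb b job; joining the 14 pieces gives the next term.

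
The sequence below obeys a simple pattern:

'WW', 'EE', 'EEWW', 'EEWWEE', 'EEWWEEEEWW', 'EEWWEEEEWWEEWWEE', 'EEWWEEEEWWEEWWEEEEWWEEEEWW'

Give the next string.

From term 3 onward, concatenate the last term with the second-to-last: EE·WW = EEWW, EEWW·EE = EEWWEE, …
Continuing: EEWWEEEEWWEEWWEEEEWWEEEEWW · EEWWEEEEWWEEWWEE gives term 8.

EEWWEEEEWWEEWWEEEEWWEEEEWWEEWWEEEEWWEEWWEE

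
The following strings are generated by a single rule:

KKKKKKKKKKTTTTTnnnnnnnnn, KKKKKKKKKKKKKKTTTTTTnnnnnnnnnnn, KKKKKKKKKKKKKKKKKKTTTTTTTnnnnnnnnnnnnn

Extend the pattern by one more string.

Reading off run lengths: K runs 10, 14, 18; T runs 5, 6, 7; n runs 9, 11, 13 — each is linear in n, where the shown terms are n = 3, 4, 5.
Setting n = 6 gives 22, 8, 15 characters in each block.

KKKKKKKKKKKKKKKKKKKKKKTTTTTTTTnnnnnnnnnnnnnnn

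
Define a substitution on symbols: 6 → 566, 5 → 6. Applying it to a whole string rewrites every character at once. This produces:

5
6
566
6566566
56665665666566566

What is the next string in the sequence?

Rewriting the 17 symbols of 56665665666566566 one by one yields 6 566 566 566 6 566 566 6 566 566 566 6 566 566 6 566 566; concatenated:

65665665666566566656656656665665666566566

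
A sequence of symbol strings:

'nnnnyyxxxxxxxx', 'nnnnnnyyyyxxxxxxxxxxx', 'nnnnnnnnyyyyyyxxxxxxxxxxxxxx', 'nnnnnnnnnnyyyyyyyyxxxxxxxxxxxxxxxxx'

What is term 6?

nnnnnnnnnnnnnnyyyyyyyyyyyyxxxxxxxxxxxxxxxxxxxxxxx

Each string has the form n^{2n} y^{2n-2} x^{3n+2}, where the shown terms are n = 2, 3, 4, 5.
Setting n = 7 gives 14, 12, 23 characters in each block.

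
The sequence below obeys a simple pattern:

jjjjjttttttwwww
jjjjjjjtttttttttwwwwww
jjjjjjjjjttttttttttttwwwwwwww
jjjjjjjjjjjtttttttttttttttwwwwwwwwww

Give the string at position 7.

jjjjjjjjjjjjjjjjjttttttttttttttttttttttttwwwwwwwwwwwwwwww

Term n consists of 2n+1 j's, followed by 3n t's, followed by 2n w's, where the shown terms are n = 2, 3, 4, 5.
Setting n = 8 gives 17, 24, 16 characters in each block.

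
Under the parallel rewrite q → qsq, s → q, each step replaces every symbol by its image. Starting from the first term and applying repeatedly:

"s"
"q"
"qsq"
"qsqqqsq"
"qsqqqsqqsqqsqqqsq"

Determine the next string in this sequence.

qsqqqsqqsqqsqqqsqqsqqqsqqsqqqsqqsqqsqqqsq

φ(qsqqqsqqsqqsqqqsq) expands symbol-by-symbol to qsq q qsq qsq qsq q qsq qsq q qsq qsq q qsq qsq qsq q qsq; joining the 17 pieces gives the next term.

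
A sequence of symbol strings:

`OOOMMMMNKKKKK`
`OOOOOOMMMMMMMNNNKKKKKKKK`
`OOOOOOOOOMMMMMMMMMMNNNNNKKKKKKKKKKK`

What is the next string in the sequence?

Term n consists of 3n O's, followed by 3n+1 M's, followed by 2n-1 N's, followed by 3n+2 K's (n = 1, 2, …).
Setting n = 4 gives 12, 13, 7, 14 characters in each block.

OOOOOOOOOOOOMMMMMMMMMMMMMNNNNNNNKKKKKKKKKKKKKK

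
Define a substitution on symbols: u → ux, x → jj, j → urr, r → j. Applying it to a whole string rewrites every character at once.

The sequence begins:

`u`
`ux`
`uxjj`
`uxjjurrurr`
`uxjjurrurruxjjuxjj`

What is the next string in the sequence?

Applying the rule to each of the 18 symbols of uxjjurrurruxjjuxjj gives the pieces ux jj urr urr ux j j ux j j ux jj urr urr ux jj urr urr, which concatenate to the answer.

uxjjurrurruxjjuxjjuxjjurrurruxjjurrurr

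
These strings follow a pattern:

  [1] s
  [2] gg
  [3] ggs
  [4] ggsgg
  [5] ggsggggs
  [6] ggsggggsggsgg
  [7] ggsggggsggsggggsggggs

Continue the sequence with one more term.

From term 3 onward, concatenate the last term with the second-to-last: gg·s = ggs, ggs·gg = ggsgg, …
The next term joins ggsggggsggsggggsggggs and ggsggggsggsgg.

ggsggggsggsggggsggggsggsggggsggsgg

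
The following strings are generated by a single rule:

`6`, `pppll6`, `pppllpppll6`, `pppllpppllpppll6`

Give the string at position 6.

Every step adds pppll at the front: s(k+1) = pppll·s(k).
From pppllpppllpppll6, 2 further steps: pppllpppllpppll6 → pppllpppllpppllpppll6 → (answer).

pppllpppllpppllpppllpppll6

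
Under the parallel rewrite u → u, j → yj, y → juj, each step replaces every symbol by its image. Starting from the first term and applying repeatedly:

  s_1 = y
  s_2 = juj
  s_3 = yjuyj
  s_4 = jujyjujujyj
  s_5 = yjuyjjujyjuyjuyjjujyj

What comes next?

jujyjujujyjyjuyjjujyjujujyjujujyjyjuyjjujyj

Replace each of the 21 characters of yjuyjjujyjuyjuyjjujyj in place — juj yj u juj yj yj u yj juj yj u juj yj u juj yj yj u yj juj yj — and concatenate.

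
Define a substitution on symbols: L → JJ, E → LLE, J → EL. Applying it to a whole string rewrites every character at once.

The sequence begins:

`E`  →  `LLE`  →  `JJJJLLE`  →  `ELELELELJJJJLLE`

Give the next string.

Rewriting the 15 symbols of ELELELELJJJJLLE one by one yields LLE JJ LLE JJ LLE JJ LLE JJ EL EL EL EL JJ JJ LLE; concatenated:

LLEJJLLEJJLLEJJLLEJJELELELELJJJJLLE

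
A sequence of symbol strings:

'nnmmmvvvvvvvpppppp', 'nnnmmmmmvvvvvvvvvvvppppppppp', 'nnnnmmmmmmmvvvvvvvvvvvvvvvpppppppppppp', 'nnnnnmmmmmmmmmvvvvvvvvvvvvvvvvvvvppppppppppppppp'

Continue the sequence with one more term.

Term n consists of n n's, followed by 2n-1 m's, followed by 4n-1 v's, followed by 3n p's, where the shown terms are n = 2, 3, 4, 5.
For the next term, n = 6, so the run lengths are 6, 11, 23, 18.

nnnnnnmmmmmmmmmmmvvvvvvvvvvvvvvvvvvvvvvvpppppppppppppppppp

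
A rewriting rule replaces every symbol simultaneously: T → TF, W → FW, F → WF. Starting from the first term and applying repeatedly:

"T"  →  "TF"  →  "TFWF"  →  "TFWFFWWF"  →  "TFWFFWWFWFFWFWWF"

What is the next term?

TFWFFWWFWFFWFWWFFWWFWFFWWFFWFWWF

Replace each of the 16 characters of TFWFFWWFWFFWFWWF in place — TF WF FW WF WF FW FW WF FW WF WF FW WF FW FW WF — and concatenate.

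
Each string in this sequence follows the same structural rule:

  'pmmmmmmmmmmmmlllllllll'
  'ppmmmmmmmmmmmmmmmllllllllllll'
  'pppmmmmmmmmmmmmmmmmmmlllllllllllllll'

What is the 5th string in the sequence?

Term n consists of n-2 p's, followed by 3n+3 m's, followed by 3n l's, where the shown terms are n = 3, 4, 5.
For term 5, n = 7, so the run lengths are 5, 24, 21.

pppppmmmmmmmmmmmmmmmmmmmmmmmmlllllllllllllllllllll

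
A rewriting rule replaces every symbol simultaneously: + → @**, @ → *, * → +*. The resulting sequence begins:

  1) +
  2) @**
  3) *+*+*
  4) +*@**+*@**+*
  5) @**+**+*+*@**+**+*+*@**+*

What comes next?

Applying the rule to each of the 25 symbols of @**+**+*+*@**+**+*+*@**+* gives the pieces * +* +* @** +* +* @** +* @** +* * +* +* @** +* +* @** +* @** +* * +* +* @** +*, which concatenate to the answer.

*+*+*@**+*+*@**+*@**+**+*+*@**+*+*@**+*@**+**+*+*@**+*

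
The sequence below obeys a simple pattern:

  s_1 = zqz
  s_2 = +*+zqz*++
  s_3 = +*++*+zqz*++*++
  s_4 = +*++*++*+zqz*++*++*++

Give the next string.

s(k+1) = +*+·s(k)·*++, so each term gains +*+ as a prefix and *++ as a suffix.
So the next term is +*+·+*++*++*+zqz*++*++*++·*++.

+*++*++*++*+zqz*++*++*++*++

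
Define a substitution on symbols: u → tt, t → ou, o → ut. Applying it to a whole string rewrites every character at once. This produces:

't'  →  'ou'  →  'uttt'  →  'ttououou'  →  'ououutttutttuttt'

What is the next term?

Rewriting the 16 symbols of ououutttutttuttt one by one yields ut tt ut tt tt ou ou ou tt ou ou ou tt ou ou ou; concatenated:

utttutttttouououttouououttououou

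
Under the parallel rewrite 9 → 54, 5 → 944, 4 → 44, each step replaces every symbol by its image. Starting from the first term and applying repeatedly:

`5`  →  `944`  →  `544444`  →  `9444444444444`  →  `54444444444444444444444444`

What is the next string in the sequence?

94444444444444444444444444444444444444444444444444444

Applying the rule to each of the 26 symbols of 54444444444444444444444444 gives the pieces 944 44 44 44 44 44 44 44 44 44 44 44 44 44 44 44 44 44 44 44 44 44 44 44 44 44, which concatenate to the answer.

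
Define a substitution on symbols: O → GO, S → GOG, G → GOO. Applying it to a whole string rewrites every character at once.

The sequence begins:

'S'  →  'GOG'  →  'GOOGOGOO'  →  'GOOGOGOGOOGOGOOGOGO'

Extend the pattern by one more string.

Rewriting the 19 symbols of GOOGOGOGOOGOGOOGOGO one by one yields GOO GO GO GOO GO GOO GO GOO GO GO GOO GO GOO GO GO GOO GO GOO GO; concatenated:

GOOGOGOGOOGOGOOGOGOOGOGOGOOGOGOOGOGOGOOGOGOOGO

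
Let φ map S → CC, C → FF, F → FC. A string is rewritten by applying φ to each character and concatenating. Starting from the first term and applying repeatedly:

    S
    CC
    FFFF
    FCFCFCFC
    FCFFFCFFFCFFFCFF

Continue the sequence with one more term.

Rewriting the 16 symbols of FCFFFCFFFCFFFCFF one by one yields FC FF FC FC FC FF FC FC FC FF FC FC FC FF FC FC; concatenated:

FCFFFCFCFCFFFCFCFCFFFCFCFCFFFCFC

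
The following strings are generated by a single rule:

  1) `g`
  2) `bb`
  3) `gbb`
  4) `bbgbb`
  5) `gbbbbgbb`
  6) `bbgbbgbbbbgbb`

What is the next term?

This is a Fibonacci-style word recurrence s(k) = s(k−2)·s(k−1): e.g. g·bb = gbb.
Continuing: gbbbbgbb · bbgbbgbbbbgbb gives term 7.

gbbbbgbbbbgbbgbbbbgbb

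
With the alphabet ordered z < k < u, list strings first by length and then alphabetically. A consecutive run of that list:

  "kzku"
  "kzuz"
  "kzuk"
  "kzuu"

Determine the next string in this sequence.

kkzz

Find the rightmost character of kzuu below u, bump it to the next letter, and reset everything to its right to z.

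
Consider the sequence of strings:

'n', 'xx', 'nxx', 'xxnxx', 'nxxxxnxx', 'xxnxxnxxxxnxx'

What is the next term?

nxxxxnxxxxnxxnxxxxnxx

Each term (from the third on) is the two preceding terms concatenated in order: term 3 = n·xx = nxx.
So term 7 is nxxxxnxx·xxnxxnxxxxnxx.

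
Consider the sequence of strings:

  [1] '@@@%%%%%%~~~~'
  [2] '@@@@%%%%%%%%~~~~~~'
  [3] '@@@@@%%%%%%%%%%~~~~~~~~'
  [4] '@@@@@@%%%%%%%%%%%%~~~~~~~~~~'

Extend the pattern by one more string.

Term n consists of n @'s, followed by 2n %'s, followed by 2n-2 ~'s, where the shown terms are n = 3, 4, 5, 6.
At n = 7 the blocks have lengths 7, 14, 12.

@@@@@@@%%%%%%%%%%%%%%~~~~~~~~~~~~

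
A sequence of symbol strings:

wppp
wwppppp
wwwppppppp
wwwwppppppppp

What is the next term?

wwwwwppppppppppp

The n-th term is n-1 w's then 2n-1 p's, where the shown terms are n = 2, 3, 4, 5.
Setting n = 6 gives 5, 11 characters in each block.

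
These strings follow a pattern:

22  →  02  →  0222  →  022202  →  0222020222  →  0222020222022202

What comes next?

Each term (from the third on) is the previous term followed by the one before it: term 3 = 02·22 = 0222.
So term 7 is 0222020222022202·0222020222.

02220202220222020222020222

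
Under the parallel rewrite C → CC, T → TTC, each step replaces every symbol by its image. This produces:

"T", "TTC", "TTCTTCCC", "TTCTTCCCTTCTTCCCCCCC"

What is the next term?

Replace each of the 20 characters of TTCTTCCCTTCTTCCCCCCC in place — TTC TTC CC TTC TTC CC CC CC TTC TTC CC TTC TTC CC CC CC CC CC CC CC — and concatenate.

TTCTTCCCTTCTTCCCCCCCTTCTTCCCTTCTTCCCCCCCCCCCCCCC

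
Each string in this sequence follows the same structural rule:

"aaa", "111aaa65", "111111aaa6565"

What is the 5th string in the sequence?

Every step adds 111 to the front and 65 to the end of the previous string.
From 111111aaa6565, 2 further steps: 111111aaa6565 → 111111111aaa656565 → (answer).

111111111111aaa65656565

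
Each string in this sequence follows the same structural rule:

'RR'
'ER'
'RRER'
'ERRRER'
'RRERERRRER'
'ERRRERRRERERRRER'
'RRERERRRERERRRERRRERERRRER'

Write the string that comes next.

Each term (from the third on) is the two preceding terms concatenated in order: term 3 = RR·ER = RRER.
The next term joins ERRRERRRERERRRER and RRERERRRERERRRERRRERERRRER.

ERRRERRRERERRRERRRERERRRERERRRERRRERERRRER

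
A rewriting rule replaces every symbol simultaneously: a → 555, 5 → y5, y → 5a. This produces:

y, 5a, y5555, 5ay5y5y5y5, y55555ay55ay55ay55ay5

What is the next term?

5ay5y5y5y5y55555ay5y55555ay5y55555ay5y55555ay5

Replace each of the 21 characters of y55555ay55ay55ay55ay5 in place — 5a y5 y5 y5 y5 y5 555 5a y5 y5 555 5a y5 y5 555 5a y5 y5 555 5a y5 — and concatenate.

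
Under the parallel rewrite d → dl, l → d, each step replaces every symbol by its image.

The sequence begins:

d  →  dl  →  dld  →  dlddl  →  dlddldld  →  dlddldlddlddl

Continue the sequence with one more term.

dlddldlddlddldlddldld

φ(dlddldlddlddl) expands symbol-by-symbol to dl d dl dl d dl d dl dl d dl dl d; joining the 13 pieces gives the next term.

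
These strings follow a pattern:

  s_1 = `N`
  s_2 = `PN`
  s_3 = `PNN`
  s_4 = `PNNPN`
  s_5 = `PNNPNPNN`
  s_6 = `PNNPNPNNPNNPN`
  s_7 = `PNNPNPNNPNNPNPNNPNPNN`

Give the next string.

Each term (from the third on) is the previous term followed by the one before it: term 3 = PN·N = PNN.
Continuing: PNNPNPNNPNNPNPNNPNPNN · PNNPNPNNPNNPN gives term 8.

PNNPNPNNPNNPNPNNPNPNNPNNPNPNNPNNPN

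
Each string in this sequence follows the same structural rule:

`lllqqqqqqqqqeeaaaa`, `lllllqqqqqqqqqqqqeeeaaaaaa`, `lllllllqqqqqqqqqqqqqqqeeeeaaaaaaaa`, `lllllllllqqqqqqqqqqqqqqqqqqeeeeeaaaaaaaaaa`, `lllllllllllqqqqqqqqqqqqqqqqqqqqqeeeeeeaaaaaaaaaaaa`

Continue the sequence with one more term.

Reading off run lengths: l runs 3, 5, 7, 9, 11; q runs 9, 12, 15, 18, 21; e runs 2, 3, 4, 5, 6; a runs 4, 6, 8, 10, 12 — each is linear in n, where the shown terms are n = 2, 3, 4, 5, 6.
For the next term, n = 7, so the run lengths are 13, 24, 7, 14.

lllllllllllllqqqqqqqqqqqqqqqqqqqqqqqqeeeeeeeaaaaaaaaaaaaaa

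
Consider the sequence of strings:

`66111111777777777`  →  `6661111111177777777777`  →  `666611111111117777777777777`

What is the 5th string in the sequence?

6666661111111111111177777777777777777

Term n consists of n-1 6's, followed by 2n 1's, followed by 2n+3 7's, where the shown terms are n = 3, 4, 5.
Setting n = 7 gives 6, 14, 17 characters in each block.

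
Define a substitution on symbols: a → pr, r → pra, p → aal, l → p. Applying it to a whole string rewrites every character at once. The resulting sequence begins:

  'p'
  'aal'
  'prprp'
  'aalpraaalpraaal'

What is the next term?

Rewriting the 15 symbols of aalpraaalpraaal one by one yields pr pr p aal pra pr pr pr p aal pra pr pr pr p; concatenated:

prprpaalpraprprprpaalpraprprprp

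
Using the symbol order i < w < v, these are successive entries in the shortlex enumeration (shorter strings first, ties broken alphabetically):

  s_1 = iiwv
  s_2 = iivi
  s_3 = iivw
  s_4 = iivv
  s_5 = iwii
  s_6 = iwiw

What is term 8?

Stepping forward 2 times from iwiw: iwiw → iwiv, then the target.

iwwi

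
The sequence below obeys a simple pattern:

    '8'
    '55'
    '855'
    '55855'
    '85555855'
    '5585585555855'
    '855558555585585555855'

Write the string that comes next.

From term 3 onward, concatenate the second-to-last term with the last: 8·55 = 855, 55·855 = 55855, …
So term 8 is 5585585555855·855558555585585555855.

5585585555855855558555585585555855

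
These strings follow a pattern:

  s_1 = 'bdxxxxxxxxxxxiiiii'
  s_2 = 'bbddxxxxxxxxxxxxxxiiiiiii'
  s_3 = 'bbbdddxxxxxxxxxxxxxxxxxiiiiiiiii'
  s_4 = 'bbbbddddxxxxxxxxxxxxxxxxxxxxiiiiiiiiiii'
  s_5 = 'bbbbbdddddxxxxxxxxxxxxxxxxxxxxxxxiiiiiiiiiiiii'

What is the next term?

bbbbbbddddddxxxxxxxxxxxxxxxxxxxxxxxxxxiiiiiiiiiiiiiii

Each string has the form b^{n-2} d^{n-2} x^{3n+2} i^{2n-1}, where the shown terms are n = 3, 4, 5, 6, 7.
At n = 8 the blocks have lengths 6, 6, 26, 15.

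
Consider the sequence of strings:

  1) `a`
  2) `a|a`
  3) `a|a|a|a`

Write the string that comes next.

Every step duplicates the string with '|' between the halves.
So the next term is two copies of a|a|a|a with '|' between the halves.

a|a|a|a|a|a|a|a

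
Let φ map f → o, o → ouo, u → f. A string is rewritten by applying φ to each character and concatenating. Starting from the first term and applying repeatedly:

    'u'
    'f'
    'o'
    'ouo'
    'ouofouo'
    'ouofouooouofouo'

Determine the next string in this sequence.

ouofouooouofouoouoouofouooouofouo

φ(ouofouooouofouo) expands symbol-by-symbol to ouo f ouo o ouo f ouo ouo ouo f ouo o ouo f ouo; joining the 15 pieces gives the next term.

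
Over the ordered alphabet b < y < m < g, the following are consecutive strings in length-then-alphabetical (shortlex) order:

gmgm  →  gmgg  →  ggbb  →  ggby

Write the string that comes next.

Treat ggby as a base-4 numeral over the given alphabet and add one, carrying through any trailing g's.

ggbm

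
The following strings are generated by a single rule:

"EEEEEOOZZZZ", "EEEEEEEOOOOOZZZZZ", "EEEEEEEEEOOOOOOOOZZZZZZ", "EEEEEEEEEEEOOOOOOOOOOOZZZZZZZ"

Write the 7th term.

Reading off run lengths: E runs 5, 7, 9, 11; O runs 2, 5, 8, 11; Z runs 4, 5, 6, 7 — each is linear in n (n = 1, 2, …).
For term 7, n = 7, so the run lengths are 17, 20, 10.

EEEEEEEEEEEEEEEEEOOOOOOOOOOOOOOOOOOOOZZZZZZZZZZ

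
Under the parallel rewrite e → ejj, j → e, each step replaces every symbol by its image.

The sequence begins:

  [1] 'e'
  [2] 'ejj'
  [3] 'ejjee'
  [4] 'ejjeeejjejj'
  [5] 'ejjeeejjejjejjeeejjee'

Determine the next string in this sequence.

Applying the rule to each of the 21 symbols of ejjeeejjejjejjeeejjee gives the pieces ejj e e ejj ejj ejj e e ejj e e ejj e e ejj ejj ejj e e ejj ejj, which concatenate to the answer.

ejjeeejjejjejjeeejjeeejjeeejjejjejjeeejjejj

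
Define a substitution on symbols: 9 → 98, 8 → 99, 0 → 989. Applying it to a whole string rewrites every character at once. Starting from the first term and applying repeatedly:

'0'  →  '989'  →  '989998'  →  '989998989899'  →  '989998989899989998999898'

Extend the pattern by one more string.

Replace each of the 24 characters of 989998989899989998999898 in place — 98 99 98 98 98 99 98 99 98 99 98 98 98 99 98 98 98 99 98 98 98 99 98 99 — and concatenate.

989998989899989998999898989998989899989898999899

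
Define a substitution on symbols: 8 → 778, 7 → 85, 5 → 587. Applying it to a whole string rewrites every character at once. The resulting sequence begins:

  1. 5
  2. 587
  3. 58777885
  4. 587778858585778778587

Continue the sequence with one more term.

5877788585857787785877785877785878585778858577858777885

φ(587778858585778778587) expands symbol-by-symbol to 587 778 85 85 85 778 778 587 778 587 778 587 85 85 778 85 85 778 587 778 85; joining the 21 pieces gives the next term.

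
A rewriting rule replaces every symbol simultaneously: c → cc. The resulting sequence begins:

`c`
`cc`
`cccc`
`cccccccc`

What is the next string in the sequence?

Apply φ to cccccccc symbol by symbol: c→cc, c→cc, c→cc, c→cc, c→cc, c→cc, c→cc, c→cc; joined: cc cc cc cc cc cc cc cc.

cccccccccccccccc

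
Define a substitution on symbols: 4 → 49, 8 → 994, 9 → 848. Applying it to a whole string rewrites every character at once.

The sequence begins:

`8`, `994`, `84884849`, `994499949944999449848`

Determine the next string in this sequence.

8488484949848848848498488484949848848848494984899449994

Replace each of the 21 characters of 994499949944999449848 in place — 848 848 49 49 848 848 848 49 848 848 49 49 848 848 848 49 49 848 994 49 994 — and concatenate.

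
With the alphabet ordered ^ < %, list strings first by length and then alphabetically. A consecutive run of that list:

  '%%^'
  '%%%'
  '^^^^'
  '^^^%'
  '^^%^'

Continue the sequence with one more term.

^^%%

The successor of ^^%^ increments the rightmost position that isn't already % and resets every position after it to ^.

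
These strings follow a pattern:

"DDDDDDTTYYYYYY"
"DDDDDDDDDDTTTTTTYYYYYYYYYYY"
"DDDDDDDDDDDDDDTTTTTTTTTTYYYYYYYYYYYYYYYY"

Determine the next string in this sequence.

Reading off run lengths: D runs 6, 10, 14; T runs 2, 6, 10; Y runs 6, 11, 16 — each is linear in n (n = 1, 2, …).
For the next term, n = 4, so the run lengths are 18, 14, 21.

DDDDDDDDDDDDDDDDDDTTTTTTTTTTTTTTYYYYYYYYYYYYYYYYYYYYY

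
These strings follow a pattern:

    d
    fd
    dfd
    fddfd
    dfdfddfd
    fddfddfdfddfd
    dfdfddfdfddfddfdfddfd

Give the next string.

Each term (from the third on) is the two preceding terms concatenated in order: term 3 = d·fd = dfd.
So term 8 is fddfddfdfddfd·dfdfddfdfddfddfdfddfd.

fddfddfdfddfddfdfddfdfddfddfdfddfd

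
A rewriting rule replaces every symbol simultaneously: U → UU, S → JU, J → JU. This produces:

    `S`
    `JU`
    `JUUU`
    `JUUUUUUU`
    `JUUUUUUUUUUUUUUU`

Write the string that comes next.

Applying the rule to each of the 16 symbols of JUUUUUUUUUUUUUUU gives the pieces JU UU UU UU UU UU UU UU UU UU UU UU UU UU UU UU, which concatenate to the answer.

JUUUUUUUUUUUUUUUUUUUUUUUUUUUUUUU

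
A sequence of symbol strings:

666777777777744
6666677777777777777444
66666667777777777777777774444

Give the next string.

666666666777777777777777777777744444

Term n consists of 2n-1 6's, followed by 4n+2 7's, followed by n 4's, where the shown terms are n = 2, 3, 4.
For the next term, n = 5, so the run lengths are 9, 22, 5.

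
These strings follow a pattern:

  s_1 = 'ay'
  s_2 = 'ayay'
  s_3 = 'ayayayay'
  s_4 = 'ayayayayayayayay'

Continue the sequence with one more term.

Each string is two copies of the previous one concatenated.
So the next term is two copies of ayayayayayayayay.

ayayayayayayayayayayayayayayayay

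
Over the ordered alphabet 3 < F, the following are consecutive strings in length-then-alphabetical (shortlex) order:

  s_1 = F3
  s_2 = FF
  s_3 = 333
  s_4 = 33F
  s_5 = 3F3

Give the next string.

3FF

Find the rightmost character of 3F3 below F, bump it to the next letter, and reset everything to its right to 3.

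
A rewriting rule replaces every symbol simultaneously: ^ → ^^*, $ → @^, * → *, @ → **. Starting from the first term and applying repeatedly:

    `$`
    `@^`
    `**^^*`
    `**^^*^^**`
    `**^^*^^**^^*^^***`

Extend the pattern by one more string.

**^^*^^**^^*^^***^^*^^**^^*^^****

Applying the rule to each of the 17 symbols of **^^*^^**^^*^^*** gives the pieces * * ^^* ^^* * ^^* ^^* * * ^^* ^^* * ^^* ^^* * * *, which concatenate to the answer.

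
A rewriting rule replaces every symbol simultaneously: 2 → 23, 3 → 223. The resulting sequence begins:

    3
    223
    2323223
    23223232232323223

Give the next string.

φ(23223232232323223) expands symbol-by-symbol to 23 223 23 23 223 23 223 23 23 223 23 223 23 223 23 23 223; joining the 17 pieces gives the next term.

23223232322323223232322323223232232323223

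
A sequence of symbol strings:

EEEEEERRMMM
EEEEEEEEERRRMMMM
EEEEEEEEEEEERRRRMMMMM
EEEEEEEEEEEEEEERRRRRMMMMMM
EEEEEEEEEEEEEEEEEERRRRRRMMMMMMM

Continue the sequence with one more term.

EEEEEEEEEEEEEEEEEEEEERRRRRRRMMMMMMMM

The n-th term is 3n+3 E's then n+1 R's then n+2 M's (n = 1, 2, …).
For the next term, n = 6, so the run lengths are 21, 7, 8.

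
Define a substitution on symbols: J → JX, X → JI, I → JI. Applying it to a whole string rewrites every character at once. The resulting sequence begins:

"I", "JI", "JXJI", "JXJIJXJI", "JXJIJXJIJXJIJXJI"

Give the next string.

Rewriting the 16 symbols of JXJIJXJIJXJIJXJI one by one yields JX JI JX JI JX JI JX JI JX JI JX JI JX JI JX JI; concatenated:

JXJIJXJIJXJIJXJIJXJIJXJIJXJIJXJI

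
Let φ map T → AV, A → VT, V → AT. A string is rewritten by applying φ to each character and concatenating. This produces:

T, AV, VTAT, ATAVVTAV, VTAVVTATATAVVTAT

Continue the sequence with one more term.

Rewriting the 16 symbols of VTAVVTATATAVVTAT one by one yields AT AV VT AT AT AV VT AV VT AV VT AT AT AV VT AV; concatenated:

ATAVVTATATAVVTAVVTAVVTATATAVVTAV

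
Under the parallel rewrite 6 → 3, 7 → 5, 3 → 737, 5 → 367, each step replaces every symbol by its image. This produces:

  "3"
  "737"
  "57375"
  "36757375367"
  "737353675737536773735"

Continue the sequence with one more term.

5737573736773735367573753677373557375737367

φ(737353675737536773735) expands symbol-by-symbol to 5 737 5 737 367 737 3 5 367 5 737 5 367 737 3 5 5 737 5 737 367; joining the 21 pieces gives the next term.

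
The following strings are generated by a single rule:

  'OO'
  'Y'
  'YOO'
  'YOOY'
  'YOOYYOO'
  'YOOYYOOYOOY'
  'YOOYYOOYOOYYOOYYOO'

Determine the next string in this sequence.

Each term (from the third on) is the previous term followed by the one before it: term 3 = Y·OO = YOO.
The next term joins YOOYYOOYOOYYOOYYOO and YOOYYOOYOOY.

YOOYYOOYOOYYOOYYOOYOOYYOOYOOY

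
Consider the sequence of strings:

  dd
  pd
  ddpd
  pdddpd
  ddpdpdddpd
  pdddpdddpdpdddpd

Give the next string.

ddpdpdddpdpdddpdddpdpdddpd

From term 3 onward, concatenate the second-to-last term with the last: dd·pd = ddpd, pd·ddpd = pdddpd, …
The next term joins ddpdpdddpd and pdddpdddpdpdddpd.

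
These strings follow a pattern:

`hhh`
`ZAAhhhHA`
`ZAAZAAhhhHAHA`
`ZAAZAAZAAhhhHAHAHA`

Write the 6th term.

Every step adds ZAA to the front and HA to the end of the previous string.
From ZAAZAAZAAhhhHAHAHA, 2 further steps: ZAAZAAZAAhhhHAHAHA → ZAAZAAZAAZAAhhhHAHAHAHA → (answer).

ZAAZAAZAAZAAZAAhhhHAHAHAHAHA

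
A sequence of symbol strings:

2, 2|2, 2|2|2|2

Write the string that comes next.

Each string is two copies of the previous one joined by '|'.
So the next term is two copies of 2|2|2|2 with '|' between the halves.

2|2|2|2|2|2|2|2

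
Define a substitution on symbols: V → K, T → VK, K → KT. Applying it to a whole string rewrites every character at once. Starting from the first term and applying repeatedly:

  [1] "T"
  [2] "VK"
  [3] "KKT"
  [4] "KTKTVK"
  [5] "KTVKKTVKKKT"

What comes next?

Apply φ to KTVKKTVKKKT symbol by symbol: K→KT, T→VK, V→K, K→KT, K→KT, T→VK, V→K, K→KT, K→KT, K→KT, T→VK; joined: KT VK K KT KT VK K KT KT KT VK.

KTVKKKTKTVKKKTKTKTVK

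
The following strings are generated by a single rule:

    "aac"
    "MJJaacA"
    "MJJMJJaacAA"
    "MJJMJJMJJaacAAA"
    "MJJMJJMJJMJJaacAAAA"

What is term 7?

Every step adds MJJ to the front and A to the end of the previous string.
From MJJMJJMJJMJJaacAAAA, 2 further steps: MJJMJJMJJMJJaacAAAA → MJJMJJMJJMJJMJJaacAAAAA → (answer).

MJJMJJMJJMJJMJJMJJaacAAAAAA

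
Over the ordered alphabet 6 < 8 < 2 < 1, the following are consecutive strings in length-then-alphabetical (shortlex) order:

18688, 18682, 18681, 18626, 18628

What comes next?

18622

Find the rightmost character of 18628 below 1, bump it to the next letter, and reset everything to its right to 6.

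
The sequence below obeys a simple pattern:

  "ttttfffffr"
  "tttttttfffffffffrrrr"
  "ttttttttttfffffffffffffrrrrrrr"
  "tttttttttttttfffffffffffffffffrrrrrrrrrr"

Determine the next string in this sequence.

ttttttttttttttttfffffffffffffffffffffrrrrrrrrrrrrr

Reading off run lengths: t runs 4, 7, 10, 13; f runs 5, 9, 13, 17; r runs 1, 4, 7, 10 — each is linear in n (n = 1, 2, …).
For the next term, n = 5, so the run lengths are 16, 21, 13.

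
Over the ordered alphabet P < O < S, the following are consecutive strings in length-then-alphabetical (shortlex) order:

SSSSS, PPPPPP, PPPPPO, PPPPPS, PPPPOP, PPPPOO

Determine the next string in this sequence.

PPPPOS

Treat PPPPOO as a base-3 numeral over the given alphabet and add one, carrying through any trailing S's.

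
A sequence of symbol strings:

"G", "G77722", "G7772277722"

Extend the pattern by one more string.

G777227772277722

Every step adds 77722 to the end: s(k+1) = s(k)·77722.
One more step from G7772277722 gives the answer.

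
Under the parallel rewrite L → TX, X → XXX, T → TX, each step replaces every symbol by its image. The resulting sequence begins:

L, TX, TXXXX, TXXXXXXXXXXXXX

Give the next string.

TXXXXXXXXXXXXXXXXXXXXXXXXXXXXXXXXXXXXXXXX

Replace each of the 14 characters of TXXXXXXXXXXXXX in place — TX XXX XXX XXX XXX XXX XXX XXX XXX XXX XXX XXX XXX XXX — and concatenate.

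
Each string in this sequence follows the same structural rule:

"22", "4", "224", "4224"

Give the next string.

2244224

Each term (from the third on) is the two preceding terms concatenated in order: term 3 = 22·4 = 224.
Continuing: 224 · 4224 gives term 5.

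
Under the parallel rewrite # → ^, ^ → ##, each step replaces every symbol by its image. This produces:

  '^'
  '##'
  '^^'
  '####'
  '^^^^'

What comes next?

Rewriting each symbol of ^^^^: ^→##, ^→##, ^→##, ^→##, which concatenates to ## ## ## ##.

########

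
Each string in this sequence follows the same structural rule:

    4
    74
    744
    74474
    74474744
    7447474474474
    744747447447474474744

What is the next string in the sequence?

From term 3 onward, concatenate the last term with the second-to-last: 74·4 = 744, 744·74 = 74474, …
So term 8 is 744747447447474474744·7447474474474.

7447474474474744747447447474474474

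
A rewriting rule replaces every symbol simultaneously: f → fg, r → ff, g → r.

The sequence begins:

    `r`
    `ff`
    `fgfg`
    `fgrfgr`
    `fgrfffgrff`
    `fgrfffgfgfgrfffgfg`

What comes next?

Rewriting the 18 symbols of fgrfffgfgfgrfffgfg one by one yields fg r ff fg fg fg r fg r fg r ff fg fg fg r fg r; concatenated:

fgrfffgfgfgrfgrfgrfffgfgfgrfgr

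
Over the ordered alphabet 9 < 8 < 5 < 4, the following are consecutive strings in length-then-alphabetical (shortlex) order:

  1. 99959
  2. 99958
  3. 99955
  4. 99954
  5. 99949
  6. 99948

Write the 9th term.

99899

Advancing 3 positions from 99948 through 99948 → 99945 → 99944 reaches term 9.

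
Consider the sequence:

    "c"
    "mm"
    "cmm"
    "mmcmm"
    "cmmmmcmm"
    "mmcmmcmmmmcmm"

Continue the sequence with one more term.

cmmmmcmmmmcmmcmmmmcmm

From term 3 onward, concatenate the second-to-last term with the last: c·mm = cmm, mm·cmm = mmcmm, …
Continuing: cmmmmcmm · mmcmmcmmmmcmm gives term 7.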